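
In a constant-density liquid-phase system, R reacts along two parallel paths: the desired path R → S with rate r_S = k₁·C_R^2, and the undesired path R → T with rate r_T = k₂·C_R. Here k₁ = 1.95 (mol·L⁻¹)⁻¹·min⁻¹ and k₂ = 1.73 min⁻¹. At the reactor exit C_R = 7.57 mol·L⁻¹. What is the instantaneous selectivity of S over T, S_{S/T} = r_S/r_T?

8.53

S_{S/T} = r_S/r_T = (k₁·C_R^2)/(k₂·C_R) = (k₁/k₂)·C_R.
= (1.95×7.570^2) / (1.73×7.570) = 111.7/13.10 = 8.53.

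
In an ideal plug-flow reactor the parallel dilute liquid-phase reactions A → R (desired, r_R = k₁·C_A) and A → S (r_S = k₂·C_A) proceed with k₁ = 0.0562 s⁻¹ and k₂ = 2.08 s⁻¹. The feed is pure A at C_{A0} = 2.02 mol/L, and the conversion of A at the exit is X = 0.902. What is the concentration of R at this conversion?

C_A = C_{A0}(1−X) = 0.1980 mol/L.
Both paths are first order in A, so the instantaneous fraction to R is constant: dC_R/d(−C_A) = k₁/(k₁+k₂) = 0.02631.
C_R = 0.02631·(C_{A0}−C_A) = 0.02631×1.822 = 0.0479 mol/L.

0.0479 mol/L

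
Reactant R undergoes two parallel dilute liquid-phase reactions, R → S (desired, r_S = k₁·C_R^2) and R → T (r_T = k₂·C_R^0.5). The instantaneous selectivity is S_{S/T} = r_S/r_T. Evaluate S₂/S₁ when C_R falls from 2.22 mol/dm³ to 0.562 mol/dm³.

S_{S/T} = (k₁/k₂)·C_R^1.5, so S₂/S₁ = (C_{R,2}/C_{R,1})^1.5.
= (0.562/2.22)^1.5 = (0.2532)^1.5 = 0.127.
Selectivity toward S falls as C_R falls — high-concentration operation is favoured.

0.127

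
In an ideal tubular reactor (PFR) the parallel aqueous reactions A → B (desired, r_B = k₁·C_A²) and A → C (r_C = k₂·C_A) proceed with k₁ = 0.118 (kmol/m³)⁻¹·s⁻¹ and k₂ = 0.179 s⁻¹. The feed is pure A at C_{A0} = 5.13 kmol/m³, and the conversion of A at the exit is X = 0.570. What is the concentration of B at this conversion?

C_A = C_{A0}(1−X) = 2.206 kmol/m³.
Along a PFR/batch, dC_C/dC_A = −r_C/(r_B+r_C) = −k₂/(k₂+k₁·C_A).
Integrating from C_{A0} to C_A: C_C = (0.179/0.118)·ln[(0.179+0.118·5.13)/(0.179+0.118·2.21)] = 1.517·ln(0.7843/0.4393) = 0.8793 kmol/m³.
Then C_B = (C_{A0}−C_A) − C_C = 2.924 − 0.8793 = 2.045 kmol/m³.

2.04 kmol/m³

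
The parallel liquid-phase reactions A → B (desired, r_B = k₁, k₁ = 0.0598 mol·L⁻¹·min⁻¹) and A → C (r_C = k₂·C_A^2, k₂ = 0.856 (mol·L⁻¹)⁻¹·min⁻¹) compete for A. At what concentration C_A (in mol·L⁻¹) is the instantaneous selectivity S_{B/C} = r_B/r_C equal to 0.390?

0.423 mol·L⁻¹

S_{B/C} = (k₁/k₂)·C_A^-2 ⇒ C_A = (S·k₂/k₁)^(-0.5).
= (0.390×0.856/0.0598)^(-0.5) = (5.583)^(-0.5) = 0.423 mol·L⁻¹.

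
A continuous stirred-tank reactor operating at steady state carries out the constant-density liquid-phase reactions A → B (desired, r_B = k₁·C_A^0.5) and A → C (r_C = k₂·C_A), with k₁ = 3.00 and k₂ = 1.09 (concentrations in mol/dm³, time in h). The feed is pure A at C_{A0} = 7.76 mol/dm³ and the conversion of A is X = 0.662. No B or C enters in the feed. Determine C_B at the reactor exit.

3.23 mol/dm³

Exit C_A = C_{A0}(1−X) = 7.76×0.338 = 2.623 mol/dm³.
A CSTR operates uniformly at the exit composition, giving r_B = 4.859 and r_C = 2.859 (each k·C_A^n at C_A = 2.623).
Fraction of consumed A going to B: r_B/(r_B+r_C) = 0.6296.
C_B = 0.6296·C_{A0}·X = 0.6296×7.76×0.662 = 3.23 mol/dm³.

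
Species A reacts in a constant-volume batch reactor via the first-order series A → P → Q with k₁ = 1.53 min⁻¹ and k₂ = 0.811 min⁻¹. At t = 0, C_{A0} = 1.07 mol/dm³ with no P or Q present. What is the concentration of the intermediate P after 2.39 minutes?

The intermediate concentration in a first-order A→B→C sequence is C_P = k₁C_{A0}(e^(−k₁t) − e^(−k₂t))/(k₂−k₁).
e^(−k₁t) = e^(−1.53×2.39) = e^(−3.657) = 0.02582; e^(−k₂t) = e^(−1.938) = 0.1439.
C_P = 1.53×1.07/(0.811−1.53) × (0.02582−0.1439) = (-2.277)×(-0.1181) = 0.2690 mol/dm³.

0.269 mol/dm³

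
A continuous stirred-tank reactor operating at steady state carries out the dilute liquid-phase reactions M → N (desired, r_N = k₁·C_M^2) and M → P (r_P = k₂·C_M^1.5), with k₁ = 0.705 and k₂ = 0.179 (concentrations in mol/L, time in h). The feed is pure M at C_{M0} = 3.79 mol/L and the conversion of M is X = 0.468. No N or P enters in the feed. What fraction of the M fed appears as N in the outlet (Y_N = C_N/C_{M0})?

Exit C_M = C_{M0}(1−X) = 3.79×0.532 = 2.016 mol/L.
Rates in a CSTR are evaluated at the outlet concentration: r_N = 0.705×2.016^2 = 2.866, r_P = 0.179×2.016^1.5 = 0.5125.
Fraction of consumed M going to N: r_N/(r_N+r_P) = 0.8483.
C_N = 0.8483·C_{M0}·X = 0.8483×3.79×0.468 = 1.50 mol/L; Y_N = C_N/C_{M0} = 0.397.

0.397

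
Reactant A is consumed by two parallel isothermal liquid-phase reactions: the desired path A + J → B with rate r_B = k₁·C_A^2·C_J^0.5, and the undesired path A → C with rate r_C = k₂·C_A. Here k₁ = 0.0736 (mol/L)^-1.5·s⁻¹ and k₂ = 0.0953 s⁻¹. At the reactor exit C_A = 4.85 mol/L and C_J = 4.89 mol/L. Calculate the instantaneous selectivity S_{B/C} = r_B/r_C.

S_{B/C} = r_B/r_C = (k₁·C_A^2·C_J^0.5)/(k₂·C_A) = (k₁/k₂)·C_A·C_J^0.5.
= (0.0736×4.850^2×4.890^0.5) / (0.0953×4.850) = 3.828/0.4622 = 8.28.

8.28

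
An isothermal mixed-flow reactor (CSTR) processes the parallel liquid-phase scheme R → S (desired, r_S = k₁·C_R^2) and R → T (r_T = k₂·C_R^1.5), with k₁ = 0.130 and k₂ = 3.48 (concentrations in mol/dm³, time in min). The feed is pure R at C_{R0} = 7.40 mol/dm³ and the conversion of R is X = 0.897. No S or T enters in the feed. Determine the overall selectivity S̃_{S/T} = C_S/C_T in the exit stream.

Exit C_R = C_{R0}(1−X) = 7.40×0.103 = 0.7622 mol/dm³.
Rates in a CSTR are evaluated at the outlet concentration: r_S = 0.130×0.7622^2 = 0.07552, r_T = 3.48×0.7622^1.5 = 2.316.
Overall selectivity = C_S/C_T = r_Sτ/(r_Tτ) = r_S/r_T = 0.0326.

0.0326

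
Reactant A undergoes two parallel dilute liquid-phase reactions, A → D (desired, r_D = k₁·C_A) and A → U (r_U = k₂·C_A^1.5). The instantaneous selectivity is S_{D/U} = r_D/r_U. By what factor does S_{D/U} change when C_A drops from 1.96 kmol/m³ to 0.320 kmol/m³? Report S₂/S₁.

2.47

S_{D/U} = (k₁/k₂)·C_A^-0.5, so S₂/S₁ = (C_{A,2}/C_{A,1})^-0.5.
= (0.320/1.96)^(-0.5) = (0.1633)^(-0.5) = 2.47.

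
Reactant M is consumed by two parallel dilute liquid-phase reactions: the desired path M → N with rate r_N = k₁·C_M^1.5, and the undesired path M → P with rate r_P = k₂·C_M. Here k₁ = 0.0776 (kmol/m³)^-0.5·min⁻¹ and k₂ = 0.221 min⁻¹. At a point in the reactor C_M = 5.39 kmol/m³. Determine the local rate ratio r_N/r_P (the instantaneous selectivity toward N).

S_{N/P} = r_N/r_P = (k₁·C_M^1.5)/(k₂·C_M) = (k₁/k₂)·C_M^0.5.
= (0.0776×5.390^1.5) / (0.221×5.390) = 0.9711/1.191 = 0.815.
Since the desired path is higher order in M, keeping C_M high (PFR or concentrated feed) favours N.

0.815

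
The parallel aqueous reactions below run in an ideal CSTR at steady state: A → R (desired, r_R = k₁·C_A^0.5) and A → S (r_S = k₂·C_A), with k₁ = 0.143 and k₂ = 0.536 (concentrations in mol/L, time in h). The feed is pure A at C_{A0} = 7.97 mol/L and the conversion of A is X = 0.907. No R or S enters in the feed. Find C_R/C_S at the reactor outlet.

Exit C_A = C_{A0}(1−X) = 7.97×0.0930 = 0.7412 mol/L.
Rates in a CSTR are evaluated at the outlet concentration: r_R = 0.143×0.7412^0.5 = 0.1231, r_S = 0.536×0.7412 = 0.3973.
Overall selectivity = C_R/C_S = r_Rτ/(r_Sτ) = r_R/r_S = 0.310.

0.310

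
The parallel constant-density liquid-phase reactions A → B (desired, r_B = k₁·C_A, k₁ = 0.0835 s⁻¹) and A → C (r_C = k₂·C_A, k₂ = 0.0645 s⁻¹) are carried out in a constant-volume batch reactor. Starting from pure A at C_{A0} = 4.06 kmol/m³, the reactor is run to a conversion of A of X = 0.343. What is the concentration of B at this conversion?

C_A = C_{A0}(1−X) = 2.667 kmol/m³.
Both paths are first order in A, so the instantaneous fraction to B is constant: dC_B/d(−C_A) = k₁/(k₁+k₂) = 0.5642.
C_B = 0.5642·(C_{A0}−C_A) = 0.5642×1.393 = 0.786 kmol/m³.

0.786 kmol/m³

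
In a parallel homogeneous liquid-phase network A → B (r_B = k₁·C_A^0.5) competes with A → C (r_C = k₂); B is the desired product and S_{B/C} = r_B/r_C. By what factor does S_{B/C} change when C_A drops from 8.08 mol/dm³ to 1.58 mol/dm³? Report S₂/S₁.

0.442

S_{B/C} = (k₁/k₂)·C_A^0.5, so S₂/S₁ = (C_{A,2}/C_{A,1})^0.5.
= (1.58/8.08)^0.5 = (0.1955)^0.5 = 0.442.
Selectivity toward B falls as C_A falls — high-concentration operation is favoured.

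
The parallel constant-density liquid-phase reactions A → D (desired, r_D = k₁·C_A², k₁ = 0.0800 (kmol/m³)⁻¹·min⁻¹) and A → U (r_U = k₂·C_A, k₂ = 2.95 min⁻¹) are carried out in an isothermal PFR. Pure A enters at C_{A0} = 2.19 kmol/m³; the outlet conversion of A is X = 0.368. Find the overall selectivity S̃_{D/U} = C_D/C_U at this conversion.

0.0484

C_A = C_{A0}(1−X) = 1.384 kmol/m³.
Along a PFR/batch, dC_U/dC_A = −r_U/(r_D+r_U) = −k₂/(k₂+k₁·C_A).
Integrating from C_{A0} to C_A: C_U = (2.95/0.0800)·ln[(2.95+0.0800·2.19)/(2.95+0.0800·1.38)] = 36.88·ln(3.125/3.061) = 0.7687 kmol/m³.
Then C_D = (C_{A0}−C_A) − C_U = 0.8059 − 0.7687 = 0.03722 kmol/m³.
S̃_{D/U} = C_D/C_U = 0.03722/0.7687 = 0.0484.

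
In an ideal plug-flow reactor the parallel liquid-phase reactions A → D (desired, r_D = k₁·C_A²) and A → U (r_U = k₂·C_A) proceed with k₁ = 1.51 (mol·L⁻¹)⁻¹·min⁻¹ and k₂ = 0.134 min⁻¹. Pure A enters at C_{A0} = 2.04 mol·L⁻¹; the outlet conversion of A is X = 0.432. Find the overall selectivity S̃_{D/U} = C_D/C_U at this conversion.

C_A = C_{A0}(1−X) = 1.159 mol·L⁻¹.
Along a PFR/batch, dC_U/dC_A = −r_U/(r_D+r_U) = −k₂/(k₂+k₁·C_A).
Integrating from C_{A0} to C_A: C_U = (0.134/1.51)·ln[(0.134+1.51·2.04)/(0.134+1.51·1.16)] = 0.08874·ln(3.214/1.884) = 0.04743 mol·L⁻¹.
Then C_D = (C_{A0}−C_A) − C_U = 0.8813 − 0.04743 = 0.8339 mol·L⁻¹.
S̃_{D/U} = C_D/C_U = 0.8339/0.04743 = 17.6.

17.6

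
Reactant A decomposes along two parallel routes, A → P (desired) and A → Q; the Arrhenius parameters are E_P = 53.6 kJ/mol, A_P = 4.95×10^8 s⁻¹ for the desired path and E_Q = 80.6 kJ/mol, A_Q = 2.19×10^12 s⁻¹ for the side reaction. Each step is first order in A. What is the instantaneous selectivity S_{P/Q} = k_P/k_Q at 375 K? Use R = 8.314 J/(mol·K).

1.30

k_P/k_Q = (A_P/A_Q)·exp[−(E_P−E_Q)/(RT)] = (A_P/A_Q)·exp[(E_Q−E_P)/(RT)].
(E_Q−E_P)/(RT) = (80.6−53.6)×10³/(8.314×375) = 27000/3118 = 8.660.
k_P/k_Q = (4.95×10^8/2.19×10^12)·exp(8.660) = 2.260×10^-4 × 5768 = 1.30.
Since E_P < E_Q, lowering the temperature improves selectivity toward P.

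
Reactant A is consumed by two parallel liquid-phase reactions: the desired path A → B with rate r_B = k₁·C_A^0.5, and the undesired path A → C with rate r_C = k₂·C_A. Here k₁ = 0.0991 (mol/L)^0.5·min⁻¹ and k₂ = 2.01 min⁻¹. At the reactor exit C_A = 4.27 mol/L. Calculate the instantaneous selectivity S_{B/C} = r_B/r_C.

0.0239

S_{B/C} = r_B/r_C = (k₁·C_A^0.5)/(k₂·C_A) = (k₁/k₂)·C_A^-0.5.
= (0.0991×4.270^0.5) / (2.01×4.270) = 0.2048/8.583 = 0.0239.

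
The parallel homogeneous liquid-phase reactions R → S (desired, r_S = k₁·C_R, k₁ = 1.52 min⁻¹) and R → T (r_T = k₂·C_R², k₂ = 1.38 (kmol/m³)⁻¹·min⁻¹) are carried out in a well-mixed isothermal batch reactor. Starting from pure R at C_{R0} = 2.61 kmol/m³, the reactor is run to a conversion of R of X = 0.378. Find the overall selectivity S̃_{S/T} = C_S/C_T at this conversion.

C_R = C_{R0}(1−X) = 1.623 kmol/m³.
Along a PFR/batch, dC_S/dC_R = −r_S/(r_S+r_T) = −k₁/(k₁+k₂·C_R).
Integrating from C_{R0} to C_R: C_S = (1.52/1.38)·ln[(1.52+1.38·2.61)/(1.52+1.38·1.62)] = 1.101·ln(5.122/3.760) = 0.3404 kmol/m³.
C_T = (C_{R0}−C_R)−C_S = 0.6462 kmol/m³; S̃_{S/T} = 0.3404/0.6462 = 0.527.

0.527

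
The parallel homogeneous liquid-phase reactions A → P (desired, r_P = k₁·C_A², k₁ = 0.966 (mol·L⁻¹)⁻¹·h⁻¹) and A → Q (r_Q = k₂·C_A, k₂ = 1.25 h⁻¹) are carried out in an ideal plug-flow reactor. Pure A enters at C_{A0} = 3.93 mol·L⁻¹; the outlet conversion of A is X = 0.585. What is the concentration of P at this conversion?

1.55 mol·L⁻¹

C_A = C_{A0}(1−X) = 1.631 mol·L⁻¹.
Along a PFR/batch, dC_Q/dC_A = −r_Q/(r_P+r_Q) = −k₂/(k₂+k₁·C_A).
Integrating from C_{A0} to C_A: C_Q = (1.25/0.966)·ln[(1.25+0.966·3.93)/(1.25+0.966·1.63)] = 1.294·ln(5.046/2.825) = 0.7505 mol·L⁻¹.
Then C_P = (C_{A0}−C_A) − C_Q = 2.299 − 0.7505 = 1.549 mol·L⁻¹.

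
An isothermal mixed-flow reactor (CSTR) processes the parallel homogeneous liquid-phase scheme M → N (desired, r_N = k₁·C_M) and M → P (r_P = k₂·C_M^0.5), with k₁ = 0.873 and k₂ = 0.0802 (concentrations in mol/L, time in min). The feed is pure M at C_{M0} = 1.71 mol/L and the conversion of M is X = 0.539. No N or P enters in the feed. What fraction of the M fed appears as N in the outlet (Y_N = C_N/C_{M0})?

Exit C_M = C_{M0}(1−X) = 1.71×0.461 = 0.7883 mol/L.
Rates in a CSTR are evaluated at the outlet concentration: r_N = 0.873×0.7883 = 0.6882, r_P = 0.0802×0.7883^0.5 = 0.07121.
Fraction of consumed M going to N: r_N/(r_N+r_P) = 0.9062.
C_N = 0.9062·C_{M0}·X = 0.9062×1.71×0.539 = 0.835 mol/L; Y_N = C_N/C_{M0} = 0.488.

0.488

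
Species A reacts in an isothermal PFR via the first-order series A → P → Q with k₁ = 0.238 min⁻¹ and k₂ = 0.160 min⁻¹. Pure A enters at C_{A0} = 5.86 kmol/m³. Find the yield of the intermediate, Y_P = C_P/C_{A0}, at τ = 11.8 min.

0.278

The intermediate concentration in a first-order A→B→C sequence is C_P = k₁C_{A0}(e^(−k₁τ) − e^(−k₂τ))/(k₂−k₁).
e^(−k₁τ) = e^(−0.238×11.8) = e^(−2.808) = 0.06030; e^(−k₂τ) = e^(−1.888) = 0.1514.
C_P = 0.238×5.86/(0.160−0.238) × (0.06030−0.1514) = (-17.88)×(-0.09107) = 1.628 kmol/m³.
Y_P = C_P/C_{A0} = 1.628/5.86 = 0.278.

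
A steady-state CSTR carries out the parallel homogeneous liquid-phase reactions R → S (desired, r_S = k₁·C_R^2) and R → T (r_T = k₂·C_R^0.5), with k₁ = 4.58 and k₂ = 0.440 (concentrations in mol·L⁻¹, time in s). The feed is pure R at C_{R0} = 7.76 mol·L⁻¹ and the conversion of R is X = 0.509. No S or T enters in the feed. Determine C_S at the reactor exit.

Exit C_R = C_{R0}(1−X) = 7.76×0.491 = 3.810 mol·L⁻¹.
A CSTR operates uniformly at the exit composition, giving r_S = 66.49 and r_T = 0.8589 (each k·C_R^n at C_R = 3.810).
Fraction of consumed R going to S: r_S/(r_S+r_T) = 0.9872.
C_S = 0.9872·C_{R0}·X = 0.9872×7.76×0.509 = 3.90 mol·L⁻¹.

3.90 mol·L⁻¹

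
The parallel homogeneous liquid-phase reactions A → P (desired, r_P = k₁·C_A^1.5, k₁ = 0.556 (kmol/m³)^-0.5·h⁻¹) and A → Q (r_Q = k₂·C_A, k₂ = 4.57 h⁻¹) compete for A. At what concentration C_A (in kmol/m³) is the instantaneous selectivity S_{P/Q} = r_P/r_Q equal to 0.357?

S_{P/Q} = (k₁/k₂)·C_A^0.5 ⇒ C_A = (S·k₂/k₁)^(2).
= (0.357×4.57/0.556)^(2) = (2.934)^(2) = 8.61 kmol/m³.

8.61 kmol/m³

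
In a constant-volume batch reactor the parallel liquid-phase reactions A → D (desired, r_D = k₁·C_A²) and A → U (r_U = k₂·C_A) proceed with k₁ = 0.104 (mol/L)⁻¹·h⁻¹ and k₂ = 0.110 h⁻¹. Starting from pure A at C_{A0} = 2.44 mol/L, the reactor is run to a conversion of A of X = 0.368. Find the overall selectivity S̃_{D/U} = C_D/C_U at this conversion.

1.86

C_A = C_{A0}(1−X) = 1.542 mol/L.
Along a PFR/batch, dC_U/dC_A = −r_U/(r_D+r_U) = −k₂/(k₂+k₁·C_A).
Integrating from C_{A0} to C_A: C_U = (0.110/0.104)·ln[(0.110+0.104·2.44)/(0.110+0.104·1.54)] = 1.058·ln(0.3638/0.2704) = 0.3138 mol/L.
Then C_D = (C_{A0}−C_A) − C_U = 0.8979 − 0.3138 = 0.5841 mol/L.
S̃_{D/U} = C_D/C_U = 0.5841/0.3138 = 1.86.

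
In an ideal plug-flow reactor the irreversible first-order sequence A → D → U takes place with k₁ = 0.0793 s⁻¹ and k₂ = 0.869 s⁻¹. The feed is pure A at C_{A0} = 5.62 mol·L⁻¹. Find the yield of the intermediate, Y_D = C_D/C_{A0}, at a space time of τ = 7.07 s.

For first-order series with pure A initially, C_D(τ) = k₁C_{A0}/(k₂−k₁)·(e^(−k₁τ) − e^(−k₂τ)).
e^(−k₁τ) = e^(−0.0793×7.07) = e^(−0.5607) = 0.5708; e^(−k₂τ) = e^(−6.144) = 0.002147.
C_D = 0.0793×5.62/(0.869−0.0793) × (0.5708−0.002147) = 0.5643×0.5687 = 0.3209 mol·L⁻¹.
Y_D = C_D/C_{A0} = 0.3209/5.62 = 0.0571.

0.0571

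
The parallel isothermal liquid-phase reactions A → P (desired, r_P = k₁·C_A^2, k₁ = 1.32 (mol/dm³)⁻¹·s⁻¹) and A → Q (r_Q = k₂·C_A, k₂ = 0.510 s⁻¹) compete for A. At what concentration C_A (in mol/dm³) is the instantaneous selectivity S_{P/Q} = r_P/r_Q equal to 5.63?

S_{P/Q} = (k₁/k₂)·C_A ⇒ C_A = S·k₂/k₁.
= 5.63×0.510/1.32 = 2.18 mol/dm³.

2.18 mol/dm³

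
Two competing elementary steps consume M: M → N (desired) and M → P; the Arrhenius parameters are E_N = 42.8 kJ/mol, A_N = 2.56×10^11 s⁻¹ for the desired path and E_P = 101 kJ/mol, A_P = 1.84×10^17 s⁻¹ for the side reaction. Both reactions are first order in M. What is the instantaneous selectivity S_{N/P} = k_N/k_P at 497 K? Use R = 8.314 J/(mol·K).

1.82

Since both paths have the same order in M, the concentration cancels and S_{N/P} = k_N/k_P = (A_N/A_P)·exp[(E_P−E_N)/(RT)].
(E_P−E_N)/(RT) = (101−42.8)×10³/(8.314×497) = 58200/4132 = 14.08.
k_N/k_P = (2.56×10^11/1.84×10^17)·exp(14.08) = 1.391×10^-6 × 1.309×10^6 = 1.82.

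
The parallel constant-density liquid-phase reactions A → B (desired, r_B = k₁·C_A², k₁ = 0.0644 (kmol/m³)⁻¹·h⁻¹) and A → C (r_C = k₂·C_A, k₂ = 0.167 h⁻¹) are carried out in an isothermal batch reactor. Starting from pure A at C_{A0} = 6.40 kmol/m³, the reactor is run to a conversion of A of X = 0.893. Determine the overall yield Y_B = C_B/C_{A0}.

C_A = C_{A0}(1−X) = 0.6848 kmol/m³.
Along a PFR/batch, dC_C/dC_A = −r_C/(r_B+r_C) = −k₂/(k₂+k₁·C_A).
Integrating from C_{A0} to C_A: C_C = (0.167/0.0644)·ln[(0.167+0.0644·6.40)/(0.167+0.0644·0.685)] = 2.593·ln(0.5792/0.2111) = 2.617 kmol/m³.
Then C_B = (C_{A0}−C_A) − C_C = 5.715 − 2.617 = 3.098 kmol/m³.
Y_B = C_B/C_{A0} = 3.098/6.40 = 0.484.

0.484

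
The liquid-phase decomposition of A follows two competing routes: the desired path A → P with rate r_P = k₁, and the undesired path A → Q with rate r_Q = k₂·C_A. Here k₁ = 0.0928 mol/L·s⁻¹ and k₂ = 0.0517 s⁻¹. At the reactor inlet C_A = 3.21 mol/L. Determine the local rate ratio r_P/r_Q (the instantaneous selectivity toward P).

S_{P/Q} = r_P/r_Q = (k₁)/(k₂·C_A) = (k₁/k₂)·C_A⁻¹.
= (0.0928) / (0.0517×3.210) = 0.09280/0.1660 = 0.559.

0.559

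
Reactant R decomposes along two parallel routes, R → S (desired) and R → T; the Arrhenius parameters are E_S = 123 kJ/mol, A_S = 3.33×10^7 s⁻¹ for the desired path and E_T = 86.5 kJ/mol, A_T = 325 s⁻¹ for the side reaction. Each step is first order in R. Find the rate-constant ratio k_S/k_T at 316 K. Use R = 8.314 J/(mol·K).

With equal orders, S_{S/T} = k_S/k_T = (A_S/A_T)·exp[(E_T−E_S)/(RT)].
(E_T−E_S)/(RT) = (86.5−123)×10³/(8.314×316) = -36500/2627 = -13.89.
k_S/k_T = (3.33×10^7/325)·exp(-13.89) = 1.025×10^5 × 9.254×10^-7 = 0.0948.

0.0948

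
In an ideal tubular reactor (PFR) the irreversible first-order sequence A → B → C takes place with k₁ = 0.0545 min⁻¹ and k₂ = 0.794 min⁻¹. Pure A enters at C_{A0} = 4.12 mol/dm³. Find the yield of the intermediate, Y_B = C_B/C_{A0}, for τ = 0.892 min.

The intermediate concentration in a first-order A→B→C sequence is C_B = k₁C_{A0}(e^(−k₁τ) − e^(−k₂τ))/(k₂−k₁).
e^(−k₁τ) = e^(−0.0545×0.892) = e^(−0.04861) = 0.9525; e^(−k₂τ) = e^(−0.7082) = 0.4925.
C_B = 0.0545×4.12/(0.794−0.0545) × (0.9525−0.4925) = 0.3036×0.4600 = 0.1397 mol/dm³.
Y_B = C_B/C_{A0} = 0.1397/4.12 = 0.0339.

0.0339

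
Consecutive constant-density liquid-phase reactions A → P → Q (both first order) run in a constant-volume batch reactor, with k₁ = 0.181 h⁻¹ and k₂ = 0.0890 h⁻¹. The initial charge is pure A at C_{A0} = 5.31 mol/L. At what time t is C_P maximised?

Setting dC_P/dt = 0 gives t_opt = ln(k₂/k₁)/(k₂−k₁).
= ln(0.0890/0.181)/(0.0890−0.181) = ln(0.4917)/-0.09200 = -0.7099/-0.09200 = 7.72 h.

7.72 h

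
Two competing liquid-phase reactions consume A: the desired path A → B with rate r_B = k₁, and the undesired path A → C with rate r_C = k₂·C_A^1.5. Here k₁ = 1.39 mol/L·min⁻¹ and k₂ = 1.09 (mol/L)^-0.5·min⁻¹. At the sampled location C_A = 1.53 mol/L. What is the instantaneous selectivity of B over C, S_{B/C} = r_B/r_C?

S_{B/C} = r_B/r_C = (k₁)/(k₂·C_A^1.5) = (k₁/k₂)·C_A^-1.5.
= (1.39) / (1.09×1.530^1.5) = 1.390/2.063 = 0.674.

0.674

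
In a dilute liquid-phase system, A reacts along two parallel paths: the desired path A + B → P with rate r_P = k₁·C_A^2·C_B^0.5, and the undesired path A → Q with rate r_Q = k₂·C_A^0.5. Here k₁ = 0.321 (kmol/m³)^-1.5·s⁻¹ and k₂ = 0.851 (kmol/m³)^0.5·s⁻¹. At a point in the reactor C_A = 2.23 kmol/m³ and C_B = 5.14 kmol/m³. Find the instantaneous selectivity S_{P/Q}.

2.85

S_{P/Q} = r_P/r_Q = (k₁·C_A^2·C_B^0.5)/(k₂·C_A^0.5) = (k₁/k₂)·C_A^1.5·C_B^0.5.
= (0.321×2.230^2×5.140^0.5) / (0.851×2.230^0.5) = 3.619/1.271 = 2.85.
Since the desired path is higher order in A, keeping C_A high (PFR or concentrated feed) favours P.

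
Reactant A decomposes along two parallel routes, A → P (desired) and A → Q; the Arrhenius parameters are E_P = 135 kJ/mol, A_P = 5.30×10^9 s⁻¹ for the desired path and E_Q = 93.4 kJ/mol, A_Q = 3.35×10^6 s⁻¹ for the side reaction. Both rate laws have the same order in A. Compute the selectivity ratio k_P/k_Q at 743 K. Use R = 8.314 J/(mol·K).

1.88

k_P/k_Q = (A_P/A_Q)·exp[−(E_P−E_Q)/(RT)] = (A_P/A_Q)·exp[(E_Q−E_P)/(RT)].
(E_Q−E_P)/(RT) = (93.4−135)×10³/(8.314×743) = -41600/6177 = -6.734.
k_P/k_Q = (5.30×10^9/3.35×10^6)·exp(-6.734) = 1582 × 0.001189 = 1.88.
Since E_P > E_Q, raising the temperature improves selectivity toward P.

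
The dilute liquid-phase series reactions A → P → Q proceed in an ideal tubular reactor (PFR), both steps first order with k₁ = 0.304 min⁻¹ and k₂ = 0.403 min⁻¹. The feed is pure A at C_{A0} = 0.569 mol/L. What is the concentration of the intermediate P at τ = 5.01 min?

Solving the coupled first-order balances gives C_P(τ) = [k₁/(k₂−k₁)]·C_{A0}·(e^(−k₁τ) − e^(−k₂τ)).
e^(−k₁τ) = e^(−0.304×5.01) = e^(−1.523) = 0.2180; e^(−k₂τ) = e^(−2.019) = 0.1328.
C_P = 0.304×0.569/(0.403−0.304) × (0.2180−0.1328) = 1.747×0.08526 = 0.1490 mol/L.

0.149 mol/L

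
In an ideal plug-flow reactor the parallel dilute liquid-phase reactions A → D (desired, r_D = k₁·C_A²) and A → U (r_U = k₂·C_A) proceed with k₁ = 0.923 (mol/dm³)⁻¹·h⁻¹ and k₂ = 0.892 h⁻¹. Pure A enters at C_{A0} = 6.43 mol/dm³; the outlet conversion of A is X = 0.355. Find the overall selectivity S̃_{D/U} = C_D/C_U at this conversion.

5.40

C_A = C_{A0}(1−X) = 4.147 mol/dm³.
Along a PFR/batch, dC_U/dC_A = −r_U/(r_D+r_U) = −k₂/(k₂+k₁·C_A).
Integrating from C_{A0} to C_A: C_U = (0.892/0.923)·ln[(0.892+0.923·6.43)/(0.892+0.923·4.15)] = 0.9664·ln(6.827/4.720) = 0.3567 mol/dm³.
Then C_D = (C_{A0}−C_A) − C_U = 2.283 − 0.3567 = 1.926 mol/dm³.
S̃_{D/U} = C_D/C_U = 1.926/0.3567 = 5.40.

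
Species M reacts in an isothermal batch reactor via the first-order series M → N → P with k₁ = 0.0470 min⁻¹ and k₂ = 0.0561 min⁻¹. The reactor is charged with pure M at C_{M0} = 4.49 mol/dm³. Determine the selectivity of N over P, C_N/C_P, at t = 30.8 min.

The intermediate concentration in a first-order A→B→C sequence is C_N = k₁C_{M0}(e^(−k₁t) − e^(−k₂t))/(k₂−k₁).
e^(−k₁t) = e^(−0.0470×30.8) = e^(−1.448) = 0.2351; e^(−k₂t) = e^(−1.728) = 0.1777.
C_N = 0.0470×4.49/(0.0561−0.0470) × (0.2351−0.1777) = 23.19×0.05747 = 1.333 mol/dm³.
C_M = C_{M0}e^(−k₁t) = 1.056 mol/dm³, so C_P = C_{M0}−C_M−C_N = 2.101 mol/dm³; C_N/C_P = 0.634.

0.634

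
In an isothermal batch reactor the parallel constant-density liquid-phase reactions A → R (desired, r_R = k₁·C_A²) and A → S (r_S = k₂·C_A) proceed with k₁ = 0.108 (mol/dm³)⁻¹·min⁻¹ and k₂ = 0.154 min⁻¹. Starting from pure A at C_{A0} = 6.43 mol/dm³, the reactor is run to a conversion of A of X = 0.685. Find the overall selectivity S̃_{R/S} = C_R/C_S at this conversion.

2.76

C_A = C_{A0}(1−X) = 2.025 mol/dm³.
Along a PFR/batch, dC_S/dC_A = −r_S/(r_R+r_S) = −k₂/(k₂+k₁·C_A).
Integrating from C_{A0} to C_A: C_S = (0.154/0.108)·ln[(0.154+0.108·6.43)/(0.154+0.108·2.03)] = 1.426·ln(0.8484/0.3727) = 1.173 mol/dm³.
Then C_R = (C_{A0}−C_A) − C_S = 4.405 − 1.173 = 3.232 mol/dm³.
S̃_{R/S} = C_R/C_S = 3.232/1.173 = 2.76.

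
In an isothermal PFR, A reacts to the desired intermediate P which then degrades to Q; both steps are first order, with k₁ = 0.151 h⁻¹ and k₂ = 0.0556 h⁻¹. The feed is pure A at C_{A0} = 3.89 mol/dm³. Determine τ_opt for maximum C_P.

10.5 h

The intermediate peaks when r₁ = r₂, i.e. k₁e^(−k₁τ) = k₂e^(−k₂τ), giving τ_opt = ln(k₂/k₁)/(k₂−k₁).
= ln(0.0556/0.151)/(0.0556−0.151) = ln(0.3682)/-0.09540 = -0.9991/-0.09540 = 10.5 h.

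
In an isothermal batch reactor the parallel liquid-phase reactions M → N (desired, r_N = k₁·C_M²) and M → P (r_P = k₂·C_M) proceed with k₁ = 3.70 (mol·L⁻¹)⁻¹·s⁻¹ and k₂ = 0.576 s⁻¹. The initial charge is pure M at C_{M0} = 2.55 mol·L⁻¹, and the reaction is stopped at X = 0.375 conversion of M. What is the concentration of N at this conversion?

0.888 mol·L⁻¹

C_M = C_{M0}(1−X) = 1.594 mol·L⁻¹.
Along a PFR/batch, dC_P/dC_M = −r_P/(r_N+r_P) = −k₂/(k₂+k₁·C_M).
Integrating from C_{M0} to C_M: C_P = (0.576/3.70)·ln[(0.576+3.70·2.55)/(0.576+3.70·1.59)] = 0.1557·ln(10.01/6.473) = 0.06788 mol·L⁻¹.
Then C_N = (C_{M0}−C_M) − C_P = 0.9562 − 0.06788 = 0.8884 mol·L⁻¹.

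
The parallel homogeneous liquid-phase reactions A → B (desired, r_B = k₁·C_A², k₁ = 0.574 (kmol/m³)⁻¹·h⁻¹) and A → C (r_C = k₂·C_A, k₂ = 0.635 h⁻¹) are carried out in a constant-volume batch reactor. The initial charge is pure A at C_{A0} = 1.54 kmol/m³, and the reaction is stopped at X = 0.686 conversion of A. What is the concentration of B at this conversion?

C_A = C_{A0}(1−X) = 0.4836 kmol/m³.
Along a PFR/batch, dC_C/dC_A = −r_C/(r_B+r_C) = −k₂/(k₂+k₁·C_A).
Integrating from C_{A0} to C_A: C_C = (0.635/0.574)·ln[(0.635+0.574·1.54)/(0.635+0.574·0.484)] = 1.106·ln(1.519/0.9126) = 0.5637 kmol/m³.
Then C_B = (C_{A0}−C_A) − C_C = 1.056 − 0.5637 = 0.4928 kmol/m³.

0.493 kmol/m³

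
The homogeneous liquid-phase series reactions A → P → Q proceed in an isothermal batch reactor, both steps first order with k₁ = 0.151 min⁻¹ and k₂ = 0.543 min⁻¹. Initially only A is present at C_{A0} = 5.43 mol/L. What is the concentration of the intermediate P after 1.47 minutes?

The intermediate concentration in a first-order A→B→C sequence is C_P = k₁C_{A0}(e^(−k₁t) − e^(−k₂t))/(k₂−k₁).
e^(−k₁t) = e^(−0.151×1.47) = e^(−0.2220) = 0.8009; e^(−k₂t) = e^(−0.7982) = 0.4501.
C_P = 0.151×5.43/(0.543−0.151) × (0.8009−0.4501) = 2.092×0.3508 = 0.7338 mol/L.

0.734 mol/L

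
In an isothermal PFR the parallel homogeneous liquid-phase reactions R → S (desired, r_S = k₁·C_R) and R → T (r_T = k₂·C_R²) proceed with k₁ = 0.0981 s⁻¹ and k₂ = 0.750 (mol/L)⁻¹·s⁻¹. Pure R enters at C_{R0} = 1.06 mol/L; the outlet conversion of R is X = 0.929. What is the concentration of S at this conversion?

0.229 mol/L

C_R = C_{R0}(1−X) = 0.07526 mol/L.
Along a PFR/batch, dC_S/dC_R = −r_S/(r_S+r_T) = −k₁/(k₁+k₂·C_R).
Integrating from C_{R0} to C_R: C_S = (0.0981/0.750)·ln[(0.0981+0.750·1.06)/(0.0981+0.750·0.0753)] = 0.1308·ln(0.8931/0.1545) = 0.2295 mol/L.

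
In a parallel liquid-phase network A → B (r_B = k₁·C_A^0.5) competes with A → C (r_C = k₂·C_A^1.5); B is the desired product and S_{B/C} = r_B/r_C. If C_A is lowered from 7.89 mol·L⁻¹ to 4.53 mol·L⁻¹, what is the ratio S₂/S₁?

S_{B/C} = (k₁/k₂)·C_A⁻¹, so S₂/S₁ = (C_{A,2}/C_{A,1})⁻¹.
= 7.89/4.53 = 1.74.
Selectivity toward B rises as C_A falls — low-concentration operation is favoured.

1.74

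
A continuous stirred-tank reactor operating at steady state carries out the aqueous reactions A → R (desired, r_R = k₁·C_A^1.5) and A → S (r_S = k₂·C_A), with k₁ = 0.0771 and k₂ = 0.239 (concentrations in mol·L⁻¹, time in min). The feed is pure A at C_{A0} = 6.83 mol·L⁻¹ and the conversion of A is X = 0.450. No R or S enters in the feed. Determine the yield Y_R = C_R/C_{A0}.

0.173

Exit C_A = C_{A0}(1−X) = 6.83×0.550 = 3.757 mol·L⁻¹.
Rates in a CSTR are evaluated at the outlet concentration: r_R = 0.0771×3.757^1.5 = 0.5613, r_S = 0.239×3.757 = 0.8978.
Fraction of consumed A going to R: r_R/(r_R+r_S) = 0.3847.
C_R = 0.3847·C_{A0}·X = 0.3847×6.83×0.450 = 1.18 mol·L⁻¹; Y_R = C_R/C_{A0} = 0.173.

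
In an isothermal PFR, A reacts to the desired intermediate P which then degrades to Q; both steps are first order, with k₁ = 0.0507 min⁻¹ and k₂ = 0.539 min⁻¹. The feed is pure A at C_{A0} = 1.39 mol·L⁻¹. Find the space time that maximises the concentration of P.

The intermediate peaks when r₁ = r₂, i.e. k₁e^(−k₁τ) = k₂e^(−k₂τ), giving τ_opt = ln(k₂/k₁)/(k₂−k₁).
= ln(0.539/0.0507)/(0.539−0.0507) = ln(10.63)/0.4883 = 2.364/0.4883 = 4.84 min.

4.84 min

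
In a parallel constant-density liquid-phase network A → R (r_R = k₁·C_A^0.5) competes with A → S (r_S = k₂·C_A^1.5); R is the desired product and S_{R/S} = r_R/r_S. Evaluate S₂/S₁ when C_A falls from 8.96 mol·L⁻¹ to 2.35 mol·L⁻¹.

3.81

S_{R/S} = (k₁/k₂)·C_A⁻¹, so S₂/S₁ = (C_{A,2}/C_{A,1})⁻¹.
= 8.96/2.35 = 3.81.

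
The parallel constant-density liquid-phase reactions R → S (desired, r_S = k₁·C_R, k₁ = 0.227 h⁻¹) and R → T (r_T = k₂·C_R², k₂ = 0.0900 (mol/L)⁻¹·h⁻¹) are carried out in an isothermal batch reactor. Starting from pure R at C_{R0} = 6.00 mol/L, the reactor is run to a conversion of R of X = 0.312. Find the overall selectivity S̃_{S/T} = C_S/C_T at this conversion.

0.502

C_R = C_{R0}(1−X) = 4.128 mol/L.
Along a PFR/batch, dC_S/dC_R = −r_S/(r_S+r_T) = −k₁/(k₁+k₂·C_R).
Integrating from C_{R0} to C_R: C_S = (0.227/0.0900)·ln[(0.227+0.0900·6.00)/(0.227+0.0900·4.13)] = 2.522·ln(0.7670/0.5985) = 0.6256 mol/L.
C_T = (C_{R0}−C_R)−C_S = 1.246 mol/L; S̃_{S/T} = 0.6256/1.246 = 0.502.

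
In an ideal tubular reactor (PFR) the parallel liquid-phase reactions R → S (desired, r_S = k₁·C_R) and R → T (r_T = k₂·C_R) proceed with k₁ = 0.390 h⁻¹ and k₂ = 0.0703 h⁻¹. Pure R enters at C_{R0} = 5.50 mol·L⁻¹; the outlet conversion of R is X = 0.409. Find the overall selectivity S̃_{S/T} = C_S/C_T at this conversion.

5.55

C_R = C_{R0}(1−X) = 3.250 mol·L⁻¹.
Both paths are first order in R, so the instantaneous fraction to S is constant: dC_S/d(−C_R) = k₁/(k₁+k₂) = 0.8473.
C_S = 0.8473·(C_{R0}−C_R) = 0.8473×2.250 = 1.91 mol·L⁻¹.
C_T = (C_{R0}−C_R)−C_S = 0.3436 mol·L⁻¹; S̃_{S/T} = 1.906/0.3436 = 5.55.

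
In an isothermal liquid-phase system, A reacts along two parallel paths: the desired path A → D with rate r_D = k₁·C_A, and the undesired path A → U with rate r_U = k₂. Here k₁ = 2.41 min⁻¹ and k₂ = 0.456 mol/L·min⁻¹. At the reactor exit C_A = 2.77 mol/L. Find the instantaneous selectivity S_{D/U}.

14.6

S_{D/U} = r_D/r_U = (k₁·C_A)/(k₂) = (k₁/k₂)·C_A.
= (2.41×2.770) / (0.456) = 6.676/0.4560 = 14.6.
Since the desired path is higher order in A, keeping C_A high (PFR or concentrated feed) favours D.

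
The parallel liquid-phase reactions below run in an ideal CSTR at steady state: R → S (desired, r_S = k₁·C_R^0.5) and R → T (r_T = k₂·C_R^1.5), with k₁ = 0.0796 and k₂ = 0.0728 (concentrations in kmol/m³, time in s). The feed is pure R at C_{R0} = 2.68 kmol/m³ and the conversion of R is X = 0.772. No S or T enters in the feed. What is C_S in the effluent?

Exit C_R = C_{R0}(1−X) = 2.68×0.228 = 0.6110 kmol/m³.
In a CSTR the entire volume is at exit conditions, so r_S = 0.0796×0.6110^0.5 = 0.06222 and r_T = 0.0728×0.6110^1.5 = 0.03477.
Fraction of consumed R going to S: r_S/(r_S+r_T) = 0.6415.
C_S = 0.6415·C_{R0}·X = 0.6415×2.68×0.772 = 1.33 kmol/m³.

1.33 kmol/m³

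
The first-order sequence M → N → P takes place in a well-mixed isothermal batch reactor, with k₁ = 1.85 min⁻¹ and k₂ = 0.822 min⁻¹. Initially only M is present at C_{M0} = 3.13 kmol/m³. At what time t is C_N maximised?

The intermediate peaks when r₁ = r₂, i.e. k₁e^(−k₁t) = k₂e^(−k₂t), giving t_opt = ln(k₂/k₁)/(k₂−k₁).
= ln(0.822/1.85)/(0.822−1.85) = ln(0.4443)/-1.028 = -0.8112/-1.028 = 0.789 min.

0.789 min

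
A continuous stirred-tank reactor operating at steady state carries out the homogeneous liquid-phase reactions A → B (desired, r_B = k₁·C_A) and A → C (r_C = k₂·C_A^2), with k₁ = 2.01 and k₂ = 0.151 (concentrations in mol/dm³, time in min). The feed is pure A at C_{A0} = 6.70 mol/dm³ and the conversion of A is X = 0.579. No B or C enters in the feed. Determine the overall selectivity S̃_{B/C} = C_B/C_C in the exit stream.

4.72

Exit C_A = C_{A0}(1−X) = 6.70×0.421 = 2.821 mol/dm³.
Rates in a CSTR are evaluated at the outlet concentration: r_B = 2.01×2.821 = 5.670, r_C = 0.151×2.821^2 = 1.201.
Overall selectivity = C_B/C_C = r_Bτ/(r_Cτ) = r_B/r_C = 4.72.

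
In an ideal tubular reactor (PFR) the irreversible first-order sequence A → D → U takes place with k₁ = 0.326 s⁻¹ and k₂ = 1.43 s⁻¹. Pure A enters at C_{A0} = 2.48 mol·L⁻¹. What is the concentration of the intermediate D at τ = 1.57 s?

0.361 mol·L⁻¹

For first-order series with pure A initially, C_D(τ) = k₁C_{A0}/(k₂−k₁)·(e^(−k₁τ) − e^(−k₂τ)).
e^(−k₁τ) = e^(−0.326×1.57) = e^(−0.5118) = 0.5994; e^(−k₂τ) = e^(−2.245) = 0.1059.
C_D = 0.326×2.48/(1.43−0.326) × (0.5994−0.1059) = 0.7323×0.4935 = 0.3614 mol·L⁻¹.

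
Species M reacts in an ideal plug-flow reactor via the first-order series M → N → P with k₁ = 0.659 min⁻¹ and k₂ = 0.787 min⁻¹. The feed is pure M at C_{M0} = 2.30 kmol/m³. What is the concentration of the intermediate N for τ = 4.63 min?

For first-order series with pure M initially, C_N(τ) = k₁C_{M0}/(k₂−k₁)·(e^(−k₁τ) − e^(−k₂τ)).
e^(−k₁τ) = e^(−0.659×4.63) = e^(−3.051) = 0.04730; e^(−k₂τ) = e^(−3.644) = 0.02615.
C_N = 0.659×2.30/(0.787−0.659) × (0.04730−0.02615) = 11.84×0.02115 = 0.2505 kmol/m³.

0.250 kmol/m³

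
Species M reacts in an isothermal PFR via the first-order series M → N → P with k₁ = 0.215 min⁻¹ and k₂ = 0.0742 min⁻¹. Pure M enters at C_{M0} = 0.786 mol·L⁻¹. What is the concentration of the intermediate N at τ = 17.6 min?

For first-order series with pure M initially, C_N(τ) = k₁C_{M0}/(k₂−k₁)·(e^(−k₁τ) − e^(−k₂τ)).
e^(−k₁τ) = e^(−0.215×17.6) = e^(−3.784) = 0.02273; e^(−k₂τ) = e^(−1.306) = 0.2709.
C_N = 0.215×0.786/(0.0742−0.215) × (0.02273−0.2709) = (-1.200)×(-0.2482) = 0.2979 mol·L⁻¹.

0.298 mol·L⁻¹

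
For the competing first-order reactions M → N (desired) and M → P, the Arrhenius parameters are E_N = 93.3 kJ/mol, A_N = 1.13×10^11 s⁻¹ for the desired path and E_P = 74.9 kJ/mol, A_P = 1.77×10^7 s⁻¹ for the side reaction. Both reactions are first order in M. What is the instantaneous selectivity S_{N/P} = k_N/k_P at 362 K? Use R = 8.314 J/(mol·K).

Since both paths have the same order in M, the concentration cancels and S_{N/P} = k_N/k_P = (A_N/A_P)·exp[(E_P−E_N)/(RT)].
(E_P−E_N)/(RT) = (74.9−93.3)×10³/(8.314×362) = -18400/3010 = -6.114.
k_N/k_P = (1.13×10^11/1.77×10^7)·exp(-6.114) = 6384 × 0.002213 = 14.1.
Since E_N > E_P, raising the temperature improves selectivity toward N.

14.1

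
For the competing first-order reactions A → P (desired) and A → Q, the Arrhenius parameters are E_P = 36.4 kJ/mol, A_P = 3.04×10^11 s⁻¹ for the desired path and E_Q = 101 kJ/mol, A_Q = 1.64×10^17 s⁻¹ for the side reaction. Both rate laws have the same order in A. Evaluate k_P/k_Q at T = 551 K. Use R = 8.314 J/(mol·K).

Since both paths have the same order in A, the concentration cancels and S_{P/Q} = k_P/k_Q = (A_P/A_Q)·exp[(E_Q−E_P)/(RT)].
(E_Q−E_P)/(RT) = (101−36.4)×10³/(8.314×551) = 64600/4581 = 14.10.
k_P/k_Q = (3.04×10^11/1.64×10^17)·exp(14.10) = 1.854×10^-6 × 1.331×10^6 = 2.47.

2.47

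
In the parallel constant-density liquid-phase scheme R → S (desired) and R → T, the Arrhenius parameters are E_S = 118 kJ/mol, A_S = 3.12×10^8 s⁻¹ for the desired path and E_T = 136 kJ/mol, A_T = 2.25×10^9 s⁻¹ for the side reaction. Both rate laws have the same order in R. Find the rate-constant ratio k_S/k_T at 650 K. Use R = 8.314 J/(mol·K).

Since both paths have the same order in R, the concentration cancels and S_{S/T} = k_S/k_T = (A_S/A_T)·exp[(E_T−E_S)/(RT)].
(E_T−E_S)/(RT) = (136−118)×10³/(8.314×650) = 18000/5404 = 3.331.
k_S/k_T = (3.12×10^8/2.25×10^9)·exp(3.331) = 0.1387 × 27.96 = 3.88.

3.88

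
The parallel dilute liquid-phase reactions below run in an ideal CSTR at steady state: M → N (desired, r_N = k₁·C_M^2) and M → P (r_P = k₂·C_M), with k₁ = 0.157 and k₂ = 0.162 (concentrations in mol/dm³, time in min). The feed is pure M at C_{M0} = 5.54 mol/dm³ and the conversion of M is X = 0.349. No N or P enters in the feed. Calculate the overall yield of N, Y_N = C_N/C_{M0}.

0.271

Exit C_M = C_{M0}(1−X) = 5.54×0.651 = 3.607 mol/dm³.
In a CSTR the entire volume is at exit conditions, so r_N = 0.157×3.607^2 = 2.042 and r_P = 0.162×3.607 = 0.5843.
Fraction of consumed M going to N: r_N/(r_N+r_P) = 0.7775.
C_N = 0.7775·C_{M0}·X = 0.7775×5.54×0.349 = 1.50 mol/dm³; Y_N = C_N/C_{M0} = 0.271.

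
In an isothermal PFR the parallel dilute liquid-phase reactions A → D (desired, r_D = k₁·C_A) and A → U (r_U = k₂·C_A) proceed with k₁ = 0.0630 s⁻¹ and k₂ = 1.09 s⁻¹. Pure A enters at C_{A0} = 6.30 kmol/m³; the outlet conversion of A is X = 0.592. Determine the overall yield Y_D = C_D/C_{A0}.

C_A = C_{A0}(1−X) = 2.570 kmol/m³.
Both paths are first order in A, so the instantaneous fraction to D is constant: dC_D/d(−C_A) = k₁/(k₁+k₂) = 0.05464.
C_D = 0.05464·(C_{A0}−C_A) = 0.05464×3.730 = 0.204 kmol/m³.
Y_D = C_D/C_{A0} = 0.2038/6.30 = 0.0323.

0.0323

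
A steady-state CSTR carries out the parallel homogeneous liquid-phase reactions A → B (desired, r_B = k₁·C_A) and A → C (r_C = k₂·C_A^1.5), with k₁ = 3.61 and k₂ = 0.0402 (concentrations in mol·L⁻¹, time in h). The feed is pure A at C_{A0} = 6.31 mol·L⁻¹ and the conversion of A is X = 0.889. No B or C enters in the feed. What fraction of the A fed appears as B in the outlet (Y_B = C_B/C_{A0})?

Exit C_A = C_{A0}(1−X) = 6.31×0.111 = 0.7004 mol·L⁻¹.
In a CSTR the entire volume is at exit conditions, so r_B = 3.61×0.7004 = 2.528 and r_C = 0.0402×0.7004^1.5 = 0.02356.
Fraction of consumed A going to B: r_B/(r_B+r_C) = 0.9908.
C_B = 0.9908·C_{A0}·X = 0.9908×6.31×0.889 = 5.56 mol·L⁻¹; Y_B = C_B/C_{A0} = 0.881.

0.881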